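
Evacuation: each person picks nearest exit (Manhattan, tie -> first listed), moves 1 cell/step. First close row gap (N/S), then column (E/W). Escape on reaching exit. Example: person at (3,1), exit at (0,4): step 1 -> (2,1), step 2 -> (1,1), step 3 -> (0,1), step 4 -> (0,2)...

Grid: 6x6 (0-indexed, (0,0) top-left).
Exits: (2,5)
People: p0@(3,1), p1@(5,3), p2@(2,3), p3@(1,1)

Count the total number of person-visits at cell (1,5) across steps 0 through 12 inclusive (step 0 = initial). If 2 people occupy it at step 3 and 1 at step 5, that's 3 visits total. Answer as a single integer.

Step 0: p0@(3,1) p1@(5,3) p2@(2,3) p3@(1,1) -> at (1,5): 0 [-], cum=0
Step 1: p0@(2,1) p1@(4,3) p2@(2,4) p3@(2,1) -> at (1,5): 0 [-], cum=0
Step 2: p0@(2,2) p1@(3,3) p2@ESC p3@(2,2) -> at (1,5): 0 [-], cum=0
Step 3: p0@(2,3) p1@(2,3) p2@ESC p3@(2,3) -> at (1,5): 0 [-], cum=0
Step 4: p0@(2,4) p1@(2,4) p2@ESC p3@(2,4) -> at (1,5): 0 [-], cum=0
Step 5: p0@ESC p1@ESC p2@ESC p3@ESC -> at (1,5): 0 [-], cum=0
Total visits = 0

Answer: 0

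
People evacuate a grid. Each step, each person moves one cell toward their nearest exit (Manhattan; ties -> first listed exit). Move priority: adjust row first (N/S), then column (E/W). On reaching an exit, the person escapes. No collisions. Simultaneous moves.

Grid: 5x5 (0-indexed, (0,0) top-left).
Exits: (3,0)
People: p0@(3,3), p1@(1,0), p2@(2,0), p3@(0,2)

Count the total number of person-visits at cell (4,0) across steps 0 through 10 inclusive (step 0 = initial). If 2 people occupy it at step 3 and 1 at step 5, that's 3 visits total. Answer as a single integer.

Step 0: p0@(3,3) p1@(1,0) p2@(2,0) p3@(0,2) -> at (4,0): 0 [-], cum=0
Step 1: p0@(3,2) p1@(2,0) p2@ESC p3@(1,2) -> at (4,0): 0 [-], cum=0
Step 2: p0@(3,1) p1@ESC p2@ESC p3@(2,2) -> at (4,0): 0 [-], cum=0
Step 3: p0@ESC p1@ESC p2@ESC p3@(3,2) -> at (4,0): 0 [-], cum=0
Step 4: p0@ESC p1@ESC p2@ESC p3@(3,1) -> at (4,0): 0 [-], cum=0
Step 5: p0@ESC p1@ESC p2@ESC p3@ESC -> at (4,0): 0 [-], cum=0
Total visits = 0

Answer: 0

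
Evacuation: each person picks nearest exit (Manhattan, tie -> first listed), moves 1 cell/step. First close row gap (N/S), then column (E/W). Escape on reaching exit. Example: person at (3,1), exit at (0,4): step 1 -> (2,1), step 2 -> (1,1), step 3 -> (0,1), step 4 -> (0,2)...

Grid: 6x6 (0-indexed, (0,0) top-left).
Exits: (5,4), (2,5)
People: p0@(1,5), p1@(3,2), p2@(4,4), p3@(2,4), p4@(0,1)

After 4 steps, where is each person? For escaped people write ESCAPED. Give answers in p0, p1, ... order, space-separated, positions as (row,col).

Step 1: p0:(1,5)->(2,5)->EXIT | p1:(3,2)->(4,2) | p2:(4,4)->(5,4)->EXIT | p3:(2,4)->(2,5)->EXIT | p4:(0,1)->(1,1)
Step 2: p0:escaped | p1:(4,2)->(5,2) | p2:escaped | p3:escaped | p4:(1,1)->(2,1)
Step 3: p0:escaped | p1:(5,2)->(5,3) | p2:escaped | p3:escaped | p4:(2,1)->(2,2)
Step 4: p0:escaped | p1:(5,3)->(5,4)->EXIT | p2:escaped | p3:escaped | p4:(2,2)->(2,3)

ESCAPED ESCAPED ESCAPED ESCAPED (2,3)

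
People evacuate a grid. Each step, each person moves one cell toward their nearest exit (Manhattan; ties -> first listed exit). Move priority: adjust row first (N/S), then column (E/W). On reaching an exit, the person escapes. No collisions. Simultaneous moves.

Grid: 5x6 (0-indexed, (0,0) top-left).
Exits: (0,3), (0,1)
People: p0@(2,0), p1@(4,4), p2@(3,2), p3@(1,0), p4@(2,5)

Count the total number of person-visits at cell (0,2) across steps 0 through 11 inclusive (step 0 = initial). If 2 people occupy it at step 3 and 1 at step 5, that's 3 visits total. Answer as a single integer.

Answer: 1

Derivation:
Step 0: p0@(2,0) p1@(4,4) p2@(3,2) p3@(1,0) p4@(2,5) -> at (0,2): 0 [-], cum=0
Step 1: p0@(1,0) p1@(3,4) p2@(2,2) p3@(0,0) p4@(1,5) -> at (0,2): 0 [-], cum=0
Step 2: p0@(0,0) p1@(2,4) p2@(1,2) p3@ESC p4@(0,5) -> at (0,2): 0 [-], cum=0
Step 3: p0@ESC p1@(1,4) p2@(0,2) p3@ESC p4@(0,4) -> at (0,2): 1 [p2], cum=1
Step 4: p0@ESC p1@(0,4) p2@ESC p3@ESC p4@ESC -> at (0,2): 0 [-], cum=1
Step 5: p0@ESC p1@ESC p2@ESC p3@ESC p4@ESC -> at (0,2): 0 [-], cum=1
Total visits = 1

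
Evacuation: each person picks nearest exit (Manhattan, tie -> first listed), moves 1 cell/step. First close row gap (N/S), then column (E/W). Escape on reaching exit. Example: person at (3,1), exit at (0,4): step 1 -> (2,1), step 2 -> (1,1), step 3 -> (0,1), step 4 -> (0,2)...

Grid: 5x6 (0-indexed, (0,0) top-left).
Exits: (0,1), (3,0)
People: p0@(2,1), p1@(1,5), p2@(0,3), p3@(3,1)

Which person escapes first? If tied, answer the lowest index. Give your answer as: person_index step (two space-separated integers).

Answer: 3 1

Derivation:
Step 1: p0:(2,1)->(1,1) | p1:(1,5)->(0,5) | p2:(0,3)->(0,2) | p3:(3,1)->(3,0)->EXIT
Step 2: p0:(1,1)->(0,1)->EXIT | p1:(0,5)->(0,4) | p2:(0,2)->(0,1)->EXIT | p3:escaped
Step 3: p0:escaped | p1:(0,4)->(0,3) | p2:escaped | p3:escaped
Step 4: p0:escaped | p1:(0,3)->(0,2) | p2:escaped | p3:escaped
Step 5: p0:escaped | p1:(0,2)->(0,1)->EXIT | p2:escaped | p3:escaped
Exit steps: [2, 5, 2, 1]
First to escape: p3 at step 1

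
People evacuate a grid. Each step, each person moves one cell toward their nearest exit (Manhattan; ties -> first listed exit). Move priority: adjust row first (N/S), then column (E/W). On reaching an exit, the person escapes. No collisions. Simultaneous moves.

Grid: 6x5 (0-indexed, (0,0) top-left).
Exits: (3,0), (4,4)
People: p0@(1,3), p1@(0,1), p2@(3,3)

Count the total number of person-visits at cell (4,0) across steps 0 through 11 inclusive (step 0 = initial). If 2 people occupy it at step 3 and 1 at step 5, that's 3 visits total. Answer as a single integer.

Answer: 0

Derivation:
Step 0: p0@(1,3) p1@(0,1) p2@(3,3) -> at (4,0): 0 [-], cum=0
Step 1: p0@(2,3) p1@(1,1) p2@(4,3) -> at (4,0): 0 [-], cum=0
Step 2: p0@(3,3) p1@(2,1) p2@ESC -> at (4,0): 0 [-], cum=0
Step 3: p0@(4,3) p1@(3,1) p2@ESC -> at (4,0): 0 [-], cum=0
Step 4: p0@ESC p1@ESC p2@ESC -> at (4,0): 0 [-], cum=0
Total visits = 0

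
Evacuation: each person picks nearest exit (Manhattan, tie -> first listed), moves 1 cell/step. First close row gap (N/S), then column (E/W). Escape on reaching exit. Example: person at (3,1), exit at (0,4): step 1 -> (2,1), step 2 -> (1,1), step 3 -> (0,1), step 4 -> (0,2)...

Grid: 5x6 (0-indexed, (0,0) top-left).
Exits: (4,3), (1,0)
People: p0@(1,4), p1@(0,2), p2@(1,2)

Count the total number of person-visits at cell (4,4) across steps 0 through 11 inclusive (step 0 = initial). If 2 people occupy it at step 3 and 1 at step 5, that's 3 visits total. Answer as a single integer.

Step 0: p0@(1,4) p1@(0,2) p2@(1,2) -> at (4,4): 0 [-], cum=0
Step 1: p0@(2,4) p1@(1,2) p2@(1,1) -> at (4,4): 0 [-], cum=0
Step 2: p0@(3,4) p1@(1,1) p2@ESC -> at (4,4): 0 [-], cum=0
Step 3: p0@(4,4) p1@ESC p2@ESC -> at (4,4): 1 [p0], cum=1
Step 4: p0@ESC p1@ESC p2@ESC -> at (4,4): 0 [-], cum=1
Total visits = 1

Answer: 1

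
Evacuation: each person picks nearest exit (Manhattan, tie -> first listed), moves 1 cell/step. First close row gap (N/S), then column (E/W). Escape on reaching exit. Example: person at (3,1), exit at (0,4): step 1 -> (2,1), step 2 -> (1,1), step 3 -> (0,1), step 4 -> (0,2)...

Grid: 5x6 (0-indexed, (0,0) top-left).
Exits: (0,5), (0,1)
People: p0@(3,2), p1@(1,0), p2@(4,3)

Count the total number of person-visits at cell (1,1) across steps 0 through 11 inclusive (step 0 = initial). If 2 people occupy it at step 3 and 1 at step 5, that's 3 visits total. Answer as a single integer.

Step 0: p0@(3,2) p1@(1,0) p2@(4,3) -> at (1,1): 0 [-], cum=0
Step 1: p0@(2,2) p1@(0,0) p2@(3,3) -> at (1,1): 0 [-], cum=0
Step 2: p0@(1,2) p1@ESC p2@(2,3) -> at (1,1): 0 [-], cum=0
Step 3: p0@(0,2) p1@ESC p2@(1,3) -> at (1,1): 0 [-], cum=0
Step 4: p0@ESC p1@ESC p2@(0,3) -> at (1,1): 0 [-], cum=0
Step 5: p0@ESC p1@ESC p2@(0,4) -> at (1,1): 0 [-], cum=0
Step 6: p0@ESC p1@ESC p2@ESC -> at (1,1): 0 [-], cum=0
Total visits = 0

Answer: 0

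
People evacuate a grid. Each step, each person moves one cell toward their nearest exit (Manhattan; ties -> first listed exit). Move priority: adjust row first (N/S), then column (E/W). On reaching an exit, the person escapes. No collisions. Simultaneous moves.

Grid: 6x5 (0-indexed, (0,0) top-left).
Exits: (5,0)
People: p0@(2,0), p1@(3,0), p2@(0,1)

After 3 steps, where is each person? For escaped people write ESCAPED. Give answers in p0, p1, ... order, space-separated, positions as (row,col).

Step 1: p0:(2,0)->(3,0) | p1:(3,0)->(4,0) | p2:(0,1)->(1,1)
Step 2: p0:(3,0)->(4,0) | p1:(4,0)->(5,0)->EXIT | p2:(1,1)->(2,1)
Step 3: p0:(4,0)->(5,0)->EXIT | p1:escaped | p2:(2,1)->(3,1)

ESCAPED ESCAPED (3,1)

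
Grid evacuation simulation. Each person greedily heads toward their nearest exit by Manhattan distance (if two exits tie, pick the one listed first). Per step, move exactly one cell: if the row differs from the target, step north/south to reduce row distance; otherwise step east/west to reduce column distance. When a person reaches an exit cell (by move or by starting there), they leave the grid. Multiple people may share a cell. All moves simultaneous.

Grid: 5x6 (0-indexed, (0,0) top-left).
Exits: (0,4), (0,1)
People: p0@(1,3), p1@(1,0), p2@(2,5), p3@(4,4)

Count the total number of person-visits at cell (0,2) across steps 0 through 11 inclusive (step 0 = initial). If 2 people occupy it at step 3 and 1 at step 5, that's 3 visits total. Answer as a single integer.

Answer: 0

Derivation:
Step 0: p0@(1,3) p1@(1,0) p2@(2,5) p3@(4,4) -> at (0,2): 0 [-], cum=0
Step 1: p0@(0,3) p1@(0,0) p2@(1,5) p3@(3,4) -> at (0,2): 0 [-], cum=0
Step 2: p0@ESC p1@ESC p2@(0,5) p3@(2,4) -> at (0,2): 0 [-], cum=0
Step 3: p0@ESC p1@ESC p2@ESC p3@(1,4) -> at (0,2): 0 [-], cum=0
Step 4: p0@ESC p1@ESC p2@ESC p3@ESC -> at (0,2): 0 [-], cum=0
Total visits = 0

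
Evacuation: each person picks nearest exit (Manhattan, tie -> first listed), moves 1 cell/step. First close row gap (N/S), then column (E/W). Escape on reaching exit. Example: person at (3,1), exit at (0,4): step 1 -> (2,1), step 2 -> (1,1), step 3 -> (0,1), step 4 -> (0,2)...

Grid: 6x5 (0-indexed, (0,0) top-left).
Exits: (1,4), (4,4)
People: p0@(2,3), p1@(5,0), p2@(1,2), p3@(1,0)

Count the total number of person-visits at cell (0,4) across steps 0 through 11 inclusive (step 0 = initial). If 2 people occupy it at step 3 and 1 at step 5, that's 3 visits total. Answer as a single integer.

Step 0: p0@(2,3) p1@(5,0) p2@(1,2) p3@(1,0) -> at (0,4): 0 [-], cum=0
Step 1: p0@(1,3) p1@(4,0) p2@(1,3) p3@(1,1) -> at (0,4): 0 [-], cum=0
Step 2: p0@ESC p1@(4,1) p2@ESC p3@(1,2) -> at (0,4): 0 [-], cum=0
Step 3: p0@ESC p1@(4,2) p2@ESC p3@(1,3) -> at (0,4): 0 [-], cum=0
Step 4: p0@ESC p1@(4,3) p2@ESC p3@ESC -> at (0,4): 0 [-], cum=0
Step 5: p0@ESC p1@ESC p2@ESC p3@ESC -> at (0,4): 0 [-], cum=0
Total visits = 0

Answer: 0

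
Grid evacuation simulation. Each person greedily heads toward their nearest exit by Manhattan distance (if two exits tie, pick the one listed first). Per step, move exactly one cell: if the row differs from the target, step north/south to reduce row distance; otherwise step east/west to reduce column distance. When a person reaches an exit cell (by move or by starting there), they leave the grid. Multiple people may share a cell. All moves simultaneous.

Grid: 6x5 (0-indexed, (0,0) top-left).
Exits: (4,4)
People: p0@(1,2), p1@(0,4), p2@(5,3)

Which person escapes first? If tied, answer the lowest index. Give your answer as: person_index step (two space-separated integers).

Step 1: p0:(1,2)->(2,2) | p1:(0,4)->(1,4) | p2:(5,3)->(4,3)
Step 2: p0:(2,2)->(3,2) | p1:(1,4)->(2,4) | p2:(4,3)->(4,4)->EXIT
Step 3: p0:(3,2)->(4,2) | p1:(2,4)->(3,4) | p2:escaped
Step 4: p0:(4,2)->(4,3) | p1:(3,4)->(4,4)->EXIT | p2:escaped
Step 5: p0:(4,3)->(4,4)->EXIT | p1:escaped | p2:escaped
Exit steps: [5, 4, 2]
First to escape: p2 at step 2

Answer: 2 2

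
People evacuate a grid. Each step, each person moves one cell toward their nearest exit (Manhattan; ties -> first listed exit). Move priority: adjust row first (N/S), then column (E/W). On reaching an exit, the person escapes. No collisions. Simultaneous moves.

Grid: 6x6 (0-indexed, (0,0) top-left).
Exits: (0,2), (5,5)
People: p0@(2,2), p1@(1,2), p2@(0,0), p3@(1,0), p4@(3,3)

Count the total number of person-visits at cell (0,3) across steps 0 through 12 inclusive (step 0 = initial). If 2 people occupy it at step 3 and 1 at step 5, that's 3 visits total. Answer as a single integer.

Step 0: p0@(2,2) p1@(1,2) p2@(0,0) p3@(1,0) p4@(3,3) -> at (0,3): 0 [-], cum=0
Step 1: p0@(1,2) p1@ESC p2@(0,1) p3@(0,0) p4@(2,3) -> at (0,3): 0 [-], cum=0
Step 2: p0@ESC p1@ESC p2@ESC p3@(0,1) p4@(1,3) -> at (0,3): 0 [-], cum=0
Step 3: p0@ESC p1@ESC p2@ESC p3@ESC p4@(0,3) -> at (0,3): 1 [p4], cum=1
Step 4: p0@ESC p1@ESC p2@ESC p3@ESC p4@ESC -> at (0,3): 0 [-], cum=1
Total visits = 1

Answer: 1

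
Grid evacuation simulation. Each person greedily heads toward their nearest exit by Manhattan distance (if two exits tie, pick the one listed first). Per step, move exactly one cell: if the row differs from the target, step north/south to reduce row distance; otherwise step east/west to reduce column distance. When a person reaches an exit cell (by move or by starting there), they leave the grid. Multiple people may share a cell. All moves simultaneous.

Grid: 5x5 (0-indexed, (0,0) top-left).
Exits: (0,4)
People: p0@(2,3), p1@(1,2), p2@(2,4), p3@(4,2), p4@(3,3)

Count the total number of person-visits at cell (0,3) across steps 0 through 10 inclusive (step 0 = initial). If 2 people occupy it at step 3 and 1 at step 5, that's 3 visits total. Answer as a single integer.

Step 0: p0@(2,3) p1@(1,2) p2@(2,4) p3@(4,2) p4@(3,3) -> at (0,3): 0 [-], cum=0
Step 1: p0@(1,3) p1@(0,2) p2@(1,4) p3@(3,2) p4@(2,3) -> at (0,3): 0 [-], cum=0
Step 2: p0@(0,3) p1@(0,3) p2@ESC p3@(2,2) p4@(1,3) -> at (0,3): 2 [p0,p1], cum=2
Step 3: p0@ESC p1@ESC p2@ESC p3@(1,2) p4@(0,3) -> at (0,3): 1 [p4], cum=3
Step 4: p0@ESC p1@ESC p2@ESC p3@(0,2) p4@ESC -> at (0,3): 0 [-], cum=3
Step 5: p0@ESC p1@ESC p2@ESC p3@(0,3) p4@ESC -> at (0,3): 1 [p3], cum=4
Step 6: p0@ESC p1@ESC p2@ESC p3@ESC p4@ESC -> at (0,3): 0 [-], cum=4
Total visits = 4

Answer: 4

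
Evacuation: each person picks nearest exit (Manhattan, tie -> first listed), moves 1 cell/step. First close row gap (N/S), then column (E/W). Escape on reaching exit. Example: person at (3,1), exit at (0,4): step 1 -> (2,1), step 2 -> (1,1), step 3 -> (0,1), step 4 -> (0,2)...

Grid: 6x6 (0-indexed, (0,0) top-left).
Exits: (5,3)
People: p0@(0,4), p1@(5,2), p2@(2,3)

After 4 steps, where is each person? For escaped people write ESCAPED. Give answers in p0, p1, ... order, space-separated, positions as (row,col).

Step 1: p0:(0,4)->(1,4) | p1:(5,2)->(5,3)->EXIT | p2:(2,3)->(3,3)
Step 2: p0:(1,4)->(2,4) | p1:escaped | p2:(3,3)->(4,3)
Step 3: p0:(2,4)->(3,4) | p1:escaped | p2:(4,3)->(5,3)->EXIT
Step 4: p0:(3,4)->(4,4) | p1:escaped | p2:escaped

(4,4) ESCAPED ESCAPED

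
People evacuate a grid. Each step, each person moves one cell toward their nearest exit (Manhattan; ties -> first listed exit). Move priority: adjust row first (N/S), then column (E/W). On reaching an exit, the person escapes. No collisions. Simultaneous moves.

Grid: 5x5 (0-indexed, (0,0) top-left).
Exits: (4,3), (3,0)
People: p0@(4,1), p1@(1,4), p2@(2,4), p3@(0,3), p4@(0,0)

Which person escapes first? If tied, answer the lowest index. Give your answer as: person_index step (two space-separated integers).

Step 1: p0:(4,1)->(4,2) | p1:(1,4)->(2,4) | p2:(2,4)->(3,4) | p3:(0,3)->(1,3) | p4:(0,0)->(1,0)
Step 2: p0:(4,2)->(4,3)->EXIT | p1:(2,4)->(3,4) | p2:(3,4)->(4,4) | p3:(1,3)->(2,3) | p4:(1,0)->(2,0)
Step 3: p0:escaped | p1:(3,4)->(4,4) | p2:(4,4)->(4,3)->EXIT | p3:(2,3)->(3,3) | p4:(2,0)->(3,0)->EXIT
Step 4: p0:escaped | p1:(4,4)->(4,3)->EXIT | p2:escaped | p3:(3,3)->(4,3)->EXIT | p4:escaped
Exit steps: [2, 4, 3, 4, 3]
First to escape: p0 at step 2

Answer: 0 2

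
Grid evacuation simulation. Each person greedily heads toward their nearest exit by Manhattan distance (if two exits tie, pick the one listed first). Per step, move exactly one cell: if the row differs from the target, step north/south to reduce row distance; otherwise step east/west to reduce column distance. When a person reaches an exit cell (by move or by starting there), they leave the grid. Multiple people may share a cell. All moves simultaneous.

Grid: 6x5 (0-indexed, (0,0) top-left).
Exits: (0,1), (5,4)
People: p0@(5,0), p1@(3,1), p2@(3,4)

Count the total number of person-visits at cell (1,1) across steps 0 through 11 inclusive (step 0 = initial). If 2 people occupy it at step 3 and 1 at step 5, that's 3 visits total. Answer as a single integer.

Step 0: p0@(5,0) p1@(3,1) p2@(3,4) -> at (1,1): 0 [-], cum=0
Step 1: p0@(5,1) p1@(2,1) p2@(4,4) -> at (1,1): 0 [-], cum=0
Step 2: p0@(5,2) p1@(1,1) p2@ESC -> at (1,1): 1 [p1], cum=1
Step 3: p0@(5,3) p1@ESC p2@ESC -> at (1,1): 0 [-], cum=1
Step 4: p0@ESC p1@ESC p2@ESC -> at (1,1): 0 [-], cum=1
Total visits = 1

Answer: 1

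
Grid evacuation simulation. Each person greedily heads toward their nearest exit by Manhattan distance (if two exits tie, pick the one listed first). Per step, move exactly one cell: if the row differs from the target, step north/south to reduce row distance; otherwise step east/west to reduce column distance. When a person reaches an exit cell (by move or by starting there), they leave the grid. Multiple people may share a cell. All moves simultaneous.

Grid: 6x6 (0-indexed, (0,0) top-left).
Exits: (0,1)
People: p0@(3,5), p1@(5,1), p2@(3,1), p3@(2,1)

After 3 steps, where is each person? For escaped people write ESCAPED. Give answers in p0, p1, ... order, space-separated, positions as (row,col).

Step 1: p0:(3,5)->(2,5) | p1:(5,1)->(4,1) | p2:(3,1)->(2,1) | p3:(2,1)->(1,1)
Step 2: p0:(2,5)->(1,5) | p1:(4,1)->(3,1) | p2:(2,1)->(1,1) | p3:(1,1)->(0,1)->EXIT
Step 3: p0:(1,5)->(0,5) | p1:(3,1)->(2,1) | p2:(1,1)->(0,1)->EXIT | p3:escaped

(0,5) (2,1) ESCAPED ESCAPED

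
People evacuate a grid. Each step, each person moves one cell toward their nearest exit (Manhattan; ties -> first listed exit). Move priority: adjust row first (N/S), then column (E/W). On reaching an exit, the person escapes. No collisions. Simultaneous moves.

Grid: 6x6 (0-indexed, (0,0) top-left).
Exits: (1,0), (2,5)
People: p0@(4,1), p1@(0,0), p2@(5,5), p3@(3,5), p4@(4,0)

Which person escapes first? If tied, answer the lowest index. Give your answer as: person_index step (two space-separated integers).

Step 1: p0:(4,1)->(3,1) | p1:(0,0)->(1,0)->EXIT | p2:(5,5)->(4,5) | p3:(3,5)->(2,5)->EXIT | p4:(4,0)->(3,0)
Step 2: p0:(3,1)->(2,1) | p1:escaped | p2:(4,5)->(3,5) | p3:escaped | p4:(3,0)->(2,0)
Step 3: p0:(2,1)->(1,1) | p1:escaped | p2:(3,5)->(2,5)->EXIT | p3:escaped | p4:(2,0)->(1,0)->EXIT
Step 4: p0:(1,1)->(1,0)->EXIT | p1:escaped | p2:escaped | p3:escaped | p4:escaped
Exit steps: [4, 1, 3, 1, 3]
First to escape: p1 at step 1

Answer: 1 1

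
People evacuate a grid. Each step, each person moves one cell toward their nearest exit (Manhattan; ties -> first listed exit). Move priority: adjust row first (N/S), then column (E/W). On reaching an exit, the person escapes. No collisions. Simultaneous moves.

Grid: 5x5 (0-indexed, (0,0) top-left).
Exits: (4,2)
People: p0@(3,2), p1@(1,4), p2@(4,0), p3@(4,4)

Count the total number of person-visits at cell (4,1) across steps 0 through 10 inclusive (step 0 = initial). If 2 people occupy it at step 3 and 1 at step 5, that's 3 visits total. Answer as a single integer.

Answer: 1

Derivation:
Step 0: p0@(3,2) p1@(1,4) p2@(4,0) p3@(4,4) -> at (4,1): 0 [-], cum=0
Step 1: p0@ESC p1@(2,4) p2@(4,1) p3@(4,3) -> at (4,1): 1 [p2], cum=1
Step 2: p0@ESC p1@(3,4) p2@ESC p3@ESC -> at (4,1): 0 [-], cum=1
Step 3: p0@ESC p1@(4,4) p2@ESC p3@ESC -> at (4,1): 0 [-], cum=1
Step 4: p0@ESC p1@(4,3) p2@ESC p3@ESC -> at (4,1): 0 [-], cum=1
Step 5: p0@ESC p1@ESC p2@ESC p3@ESC -> at (4,1): 0 [-], cum=1
Total visits = 1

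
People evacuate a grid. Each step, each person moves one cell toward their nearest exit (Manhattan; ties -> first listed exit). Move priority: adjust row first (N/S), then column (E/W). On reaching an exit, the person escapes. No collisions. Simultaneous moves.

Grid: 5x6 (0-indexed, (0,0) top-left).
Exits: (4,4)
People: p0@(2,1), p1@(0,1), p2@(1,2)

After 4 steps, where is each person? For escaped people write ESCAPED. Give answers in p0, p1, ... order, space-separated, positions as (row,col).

Step 1: p0:(2,1)->(3,1) | p1:(0,1)->(1,1) | p2:(1,2)->(2,2)
Step 2: p0:(3,1)->(4,1) | p1:(1,1)->(2,1) | p2:(2,2)->(3,2)
Step 3: p0:(4,1)->(4,2) | p1:(2,1)->(3,1) | p2:(3,2)->(4,2)
Step 4: p0:(4,2)->(4,3) | p1:(3,1)->(4,1) | p2:(4,2)->(4,3)

(4,3) (4,1) (4,3)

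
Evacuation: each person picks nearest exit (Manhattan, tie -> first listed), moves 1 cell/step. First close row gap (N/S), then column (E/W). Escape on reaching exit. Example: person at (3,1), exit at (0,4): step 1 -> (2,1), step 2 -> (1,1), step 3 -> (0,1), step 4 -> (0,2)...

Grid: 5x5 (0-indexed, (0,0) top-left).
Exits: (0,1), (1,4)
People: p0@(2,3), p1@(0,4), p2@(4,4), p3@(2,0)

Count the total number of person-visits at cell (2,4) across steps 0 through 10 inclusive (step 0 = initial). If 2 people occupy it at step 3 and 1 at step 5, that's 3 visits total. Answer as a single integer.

Step 0: p0@(2,3) p1@(0,4) p2@(4,4) p3@(2,0) -> at (2,4): 0 [-], cum=0
Step 1: p0@(1,3) p1@ESC p2@(3,4) p3@(1,0) -> at (2,4): 0 [-], cum=0
Step 2: p0@ESC p1@ESC p2@(2,4) p3@(0,0) -> at (2,4): 1 [p2], cum=1
Step 3: p0@ESC p1@ESC p2@ESC p3@ESC -> at (2,4): 0 [-], cum=1
Total visits = 1

Answer: 1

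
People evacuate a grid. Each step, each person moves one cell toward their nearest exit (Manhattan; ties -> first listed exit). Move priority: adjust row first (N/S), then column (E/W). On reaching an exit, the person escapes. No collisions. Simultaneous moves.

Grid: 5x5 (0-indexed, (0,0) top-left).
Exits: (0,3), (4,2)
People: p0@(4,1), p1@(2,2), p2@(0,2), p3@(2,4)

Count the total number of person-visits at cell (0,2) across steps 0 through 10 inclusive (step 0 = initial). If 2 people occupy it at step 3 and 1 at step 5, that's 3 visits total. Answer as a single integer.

Answer: 1

Derivation:
Step 0: p0@(4,1) p1@(2,2) p2@(0,2) p3@(2,4) -> at (0,2): 1 [p2], cum=1
Step 1: p0@ESC p1@(3,2) p2@ESC p3@(1,4) -> at (0,2): 0 [-], cum=1
Step 2: p0@ESC p1@ESC p2@ESC p3@(0,4) -> at (0,2): 0 [-], cum=1
Step 3: p0@ESC p1@ESC p2@ESC p3@ESC -> at (0,2): 0 [-], cum=1
Total visits = 1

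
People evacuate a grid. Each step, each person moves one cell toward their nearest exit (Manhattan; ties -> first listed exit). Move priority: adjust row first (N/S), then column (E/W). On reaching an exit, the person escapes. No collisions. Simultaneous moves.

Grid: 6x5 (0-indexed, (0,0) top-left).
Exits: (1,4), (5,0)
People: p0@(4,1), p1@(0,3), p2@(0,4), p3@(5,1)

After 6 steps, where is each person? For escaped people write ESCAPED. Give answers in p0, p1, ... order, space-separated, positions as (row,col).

Step 1: p0:(4,1)->(5,1) | p1:(0,3)->(1,3) | p2:(0,4)->(1,4)->EXIT | p3:(5,1)->(5,0)->EXIT
Step 2: p0:(5,1)->(5,0)->EXIT | p1:(1,3)->(1,4)->EXIT | p2:escaped | p3:escaped

ESCAPED ESCAPED ESCAPED ESCAPED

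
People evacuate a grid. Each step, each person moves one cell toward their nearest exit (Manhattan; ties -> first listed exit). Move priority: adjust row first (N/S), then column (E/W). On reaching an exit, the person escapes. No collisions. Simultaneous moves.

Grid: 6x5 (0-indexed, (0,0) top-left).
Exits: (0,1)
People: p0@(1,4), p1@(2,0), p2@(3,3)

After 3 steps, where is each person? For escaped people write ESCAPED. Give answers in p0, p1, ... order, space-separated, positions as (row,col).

Step 1: p0:(1,4)->(0,4) | p1:(2,0)->(1,0) | p2:(3,3)->(2,3)
Step 2: p0:(0,4)->(0,3) | p1:(1,0)->(0,0) | p2:(2,3)->(1,3)
Step 3: p0:(0,3)->(0,2) | p1:(0,0)->(0,1)->EXIT | p2:(1,3)->(0,3)

(0,2) ESCAPED (0,3)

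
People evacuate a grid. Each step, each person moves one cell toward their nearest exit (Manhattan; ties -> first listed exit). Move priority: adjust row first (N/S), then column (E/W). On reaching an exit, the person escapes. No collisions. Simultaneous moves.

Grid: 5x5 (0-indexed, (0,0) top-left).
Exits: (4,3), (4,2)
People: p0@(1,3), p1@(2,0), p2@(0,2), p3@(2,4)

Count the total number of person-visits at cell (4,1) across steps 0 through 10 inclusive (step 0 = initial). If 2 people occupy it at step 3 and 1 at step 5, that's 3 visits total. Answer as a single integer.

Step 0: p0@(1,3) p1@(2,0) p2@(0,2) p3@(2,4) -> at (4,1): 0 [-], cum=0
Step 1: p0@(2,3) p1@(3,0) p2@(1,2) p3@(3,4) -> at (4,1): 0 [-], cum=0
Step 2: p0@(3,3) p1@(4,0) p2@(2,2) p3@(4,4) -> at (4,1): 0 [-], cum=0
Step 3: p0@ESC p1@(4,1) p2@(3,2) p3@ESC -> at (4,1): 1 [p1], cum=1
Step 4: p0@ESC p1@ESC p2@ESC p3@ESC -> at (4,1): 0 [-], cum=1
Total visits = 1

Answer: 1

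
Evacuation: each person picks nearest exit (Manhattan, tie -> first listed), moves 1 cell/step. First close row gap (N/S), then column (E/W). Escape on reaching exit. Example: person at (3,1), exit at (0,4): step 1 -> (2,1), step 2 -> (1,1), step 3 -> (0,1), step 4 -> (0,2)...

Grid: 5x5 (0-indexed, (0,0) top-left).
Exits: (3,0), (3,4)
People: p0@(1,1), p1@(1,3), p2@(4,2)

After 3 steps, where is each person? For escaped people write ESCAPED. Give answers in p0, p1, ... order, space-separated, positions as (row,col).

Step 1: p0:(1,1)->(2,1) | p1:(1,3)->(2,3) | p2:(4,2)->(3,2)
Step 2: p0:(2,1)->(3,1) | p1:(2,3)->(3,3) | p2:(3,2)->(3,1)
Step 3: p0:(3,1)->(3,0)->EXIT | p1:(3,3)->(3,4)->EXIT | p2:(3,1)->(3,0)->EXIT

ESCAPED ESCAPED ESCAPED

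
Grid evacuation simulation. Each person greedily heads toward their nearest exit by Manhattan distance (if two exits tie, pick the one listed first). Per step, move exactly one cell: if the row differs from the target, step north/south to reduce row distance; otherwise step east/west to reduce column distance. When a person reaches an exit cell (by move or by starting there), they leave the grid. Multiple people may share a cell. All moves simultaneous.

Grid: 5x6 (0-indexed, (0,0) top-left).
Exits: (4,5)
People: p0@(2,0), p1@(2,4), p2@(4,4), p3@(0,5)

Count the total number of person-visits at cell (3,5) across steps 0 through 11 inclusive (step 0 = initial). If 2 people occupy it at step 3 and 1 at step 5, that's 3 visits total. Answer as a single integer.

Answer: 1

Derivation:
Step 0: p0@(2,0) p1@(2,4) p2@(4,4) p3@(0,5) -> at (3,5): 0 [-], cum=0
Step 1: p0@(3,0) p1@(3,4) p2@ESC p3@(1,5) -> at (3,5): 0 [-], cum=0
Step 2: p0@(4,0) p1@(4,4) p2@ESC p3@(2,5) -> at (3,5): 0 [-], cum=0
Step 3: p0@(4,1) p1@ESC p2@ESC p3@(3,5) -> at (3,5): 1 [p3], cum=1
Step 4: p0@(4,2) p1@ESC p2@ESC p3@ESC -> at (3,5): 0 [-], cum=1
Step 5: p0@(4,3) p1@ESC p2@ESC p3@ESC -> at (3,5): 0 [-], cum=1
Step 6: p0@(4,4) p1@ESC p2@ESC p3@ESC -> at (3,5): 0 [-], cum=1
Step 7: p0@ESC p1@ESC p2@ESC p3@ESC -> at (3,5): 0 [-], cum=1
Total visits = 1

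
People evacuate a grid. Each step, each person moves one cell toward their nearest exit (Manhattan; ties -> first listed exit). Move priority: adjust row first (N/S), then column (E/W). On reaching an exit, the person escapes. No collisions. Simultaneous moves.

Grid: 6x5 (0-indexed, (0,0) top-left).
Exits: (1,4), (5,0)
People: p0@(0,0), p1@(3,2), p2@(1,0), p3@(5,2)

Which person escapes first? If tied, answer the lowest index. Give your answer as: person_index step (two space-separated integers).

Answer: 3 2

Derivation:
Step 1: p0:(0,0)->(1,0) | p1:(3,2)->(2,2) | p2:(1,0)->(1,1) | p3:(5,2)->(5,1)
Step 2: p0:(1,0)->(1,1) | p1:(2,2)->(1,2) | p2:(1,1)->(1,2) | p3:(5,1)->(5,0)->EXIT
Step 3: p0:(1,1)->(1,2) | p1:(1,2)->(1,3) | p2:(1,2)->(1,3) | p3:escaped
Step 4: p0:(1,2)->(1,3) | p1:(1,3)->(1,4)->EXIT | p2:(1,3)->(1,4)->EXIT | p3:escaped
Step 5: p0:(1,3)->(1,4)->EXIT | p1:escaped | p2:escaped | p3:escaped
Exit steps: [5, 4, 4, 2]
First to escape: p3 at step 2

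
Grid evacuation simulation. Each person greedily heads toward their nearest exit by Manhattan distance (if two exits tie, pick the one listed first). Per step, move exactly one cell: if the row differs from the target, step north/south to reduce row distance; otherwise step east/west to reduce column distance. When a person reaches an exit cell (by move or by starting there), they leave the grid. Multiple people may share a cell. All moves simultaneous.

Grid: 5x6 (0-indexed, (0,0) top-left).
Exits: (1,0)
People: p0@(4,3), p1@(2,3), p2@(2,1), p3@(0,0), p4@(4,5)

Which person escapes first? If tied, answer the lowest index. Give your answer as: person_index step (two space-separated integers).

Answer: 3 1

Derivation:
Step 1: p0:(4,3)->(3,3) | p1:(2,3)->(1,3) | p2:(2,1)->(1,1) | p3:(0,0)->(1,0)->EXIT | p4:(4,5)->(3,5)
Step 2: p0:(3,3)->(2,3) | p1:(1,3)->(1,2) | p2:(1,1)->(1,0)->EXIT | p3:escaped | p4:(3,5)->(2,5)
Step 3: p0:(2,3)->(1,3) | p1:(1,2)->(1,1) | p2:escaped | p3:escaped | p4:(2,5)->(1,5)
Step 4: p0:(1,3)->(1,2) | p1:(1,1)->(1,0)->EXIT | p2:escaped | p3:escaped | p4:(1,5)->(1,4)
Step 5: p0:(1,2)->(1,1) | p1:escaped | p2:escaped | p3:escaped | p4:(1,4)->(1,3)
Step 6: p0:(1,1)->(1,0)->EXIT | p1:escaped | p2:escaped | p3:escaped | p4:(1,3)->(1,2)
Step 7: p0:escaped | p1:escaped | p2:escaped | p3:escaped | p4:(1,2)->(1,1)
Step 8: p0:escaped | p1:escaped | p2:escaped | p3:escaped | p4:(1,1)->(1,0)->EXIT
Exit steps: [6, 4, 2, 1, 8]
First to escape: p3 at step 1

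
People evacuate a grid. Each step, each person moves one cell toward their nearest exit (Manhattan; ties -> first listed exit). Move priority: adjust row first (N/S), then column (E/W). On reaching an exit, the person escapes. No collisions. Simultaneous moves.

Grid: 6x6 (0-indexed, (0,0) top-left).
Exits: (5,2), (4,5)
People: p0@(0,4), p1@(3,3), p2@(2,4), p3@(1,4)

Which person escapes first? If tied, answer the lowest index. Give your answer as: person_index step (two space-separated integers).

Step 1: p0:(0,4)->(1,4) | p1:(3,3)->(4,3) | p2:(2,4)->(3,4) | p3:(1,4)->(2,4)
Step 2: p0:(1,4)->(2,4) | p1:(4,3)->(5,3) | p2:(3,4)->(4,4) | p3:(2,4)->(3,4)
Step 3: p0:(2,4)->(3,4) | p1:(5,3)->(5,2)->EXIT | p2:(4,4)->(4,5)->EXIT | p3:(3,4)->(4,4)
Step 4: p0:(3,4)->(4,4) | p1:escaped | p2:escaped | p3:(4,4)->(4,5)->EXIT
Step 5: p0:(4,4)->(4,5)->EXIT | p1:escaped | p2:escaped | p3:escaped
Exit steps: [5, 3, 3, 4]
First to escape: p1 at step 3

Answer: 1 3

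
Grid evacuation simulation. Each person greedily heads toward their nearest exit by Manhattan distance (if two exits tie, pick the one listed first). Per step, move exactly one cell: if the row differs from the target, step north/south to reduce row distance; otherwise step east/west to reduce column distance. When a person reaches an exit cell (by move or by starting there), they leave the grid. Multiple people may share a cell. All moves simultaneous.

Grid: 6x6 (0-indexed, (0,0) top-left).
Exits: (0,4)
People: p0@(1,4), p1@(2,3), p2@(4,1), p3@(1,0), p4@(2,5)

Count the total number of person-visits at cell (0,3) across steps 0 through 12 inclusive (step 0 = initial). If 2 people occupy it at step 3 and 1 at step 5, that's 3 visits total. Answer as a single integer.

Answer: 3

Derivation:
Step 0: p0@(1,4) p1@(2,3) p2@(4,1) p3@(1,0) p4@(2,5) -> at (0,3): 0 [-], cum=0
Step 1: p0@ESC p1@(1,3) p2@(3,1) p3@(0,0) p4@(1,5) -> at (0,3): 0 [-], cum=0
Step 2: p0@ESC p1@(0,3) p2@(2,1) p3@(0,1) p4@(0,5) -> at (0,3): 1 [p1], cum=1
Step 3: p0@ESC p1@ESC p2@(1,1) p3@(0,2) p4@ESC -> at (0,3): 0 [-], cum=1
Step 4: p0@ESC p1@ESC p2@(0,1) p3@(0,3) p4@ESC -> at (0,3): 1 [p3], cum=2
Step 5: p0@ESC p1@ESC p2@(0,2) p3@ESC p4@ESC -> at (0,3): 0 [-], cum=2
Step 6: p0@ESC p1@ESC p2@(0,3) p3@ESC p4@ESC -> at (0,3): 1 [p2], cum=3
Step 7: p0@ESC p1@ESC p2@ESC p3@ESC p4@ESC -> at (0,3): 0 [-], cum=3
Total visits = 3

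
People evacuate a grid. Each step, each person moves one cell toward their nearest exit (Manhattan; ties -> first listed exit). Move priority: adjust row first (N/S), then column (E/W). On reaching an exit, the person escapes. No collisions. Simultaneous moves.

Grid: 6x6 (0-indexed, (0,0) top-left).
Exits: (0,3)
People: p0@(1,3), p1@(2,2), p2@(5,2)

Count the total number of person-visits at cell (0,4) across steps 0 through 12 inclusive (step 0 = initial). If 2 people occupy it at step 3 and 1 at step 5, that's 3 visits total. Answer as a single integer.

Answer: 0

Derivation:
Step 0: p0@(1,3) p1@(2,2) p2@(5,2) -> at (0,4): 0 [-], cum=0
Step 1: p0@ESC p1@(1,2) p2@(4,2) -> at (0,4): 0 [-], cum=0
Step 2: p0@ESC p1@(0,2) p2@(3,2) -> at (0,4): 0 [-], cum=0
Step 3: p0@ESC p1@ESC p2@(2,2) -> at (0,4): 0 [-], cum=0
Step 4: p0@ESC p1@ESC p2@(1,2) -> at (0,4): 0 [-], cum=0
Step 5: p0@ESC p1@ESC p2@(0,2) -> at (0,4): 0 [-], cum=0
Step 6: p0@ESC p1@ESC p2@ESC -> at (0,4): 0 [-], cum=0
Total visits = 0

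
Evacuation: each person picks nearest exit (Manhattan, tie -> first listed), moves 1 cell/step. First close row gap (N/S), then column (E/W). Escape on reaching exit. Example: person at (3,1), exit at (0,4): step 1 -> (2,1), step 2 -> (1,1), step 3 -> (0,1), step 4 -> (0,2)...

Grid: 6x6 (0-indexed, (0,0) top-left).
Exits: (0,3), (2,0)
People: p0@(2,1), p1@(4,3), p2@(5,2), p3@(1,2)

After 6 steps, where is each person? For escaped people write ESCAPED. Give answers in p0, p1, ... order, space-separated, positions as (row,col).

Step 1: p0:(2,1)->(2,0)->EXIT | p1:(4,3)->(3,3) | p2:(5,2)->(4,2) | p3:(1,2)->(0,2)
Step 2: p0:escaped | p1:(3,3)->(2,3) | p2:(4,2)->(3,2) | p3:(0,2)->(0,3)->EXIT
Step 3: p0:escaped | p1:(2,3)->(1,3) | p2:(3,2)->(2,2) | p3:escaped
Step 4: p0:escaped | p1:(1,3)->(0,3)->EXIT | p2:(2,2)->(2,1) | p3:escaped
Step 5: p0:escaped | p1:escaped | p2:(2,1)->(2,0)->EXIT | p3:escaped

ESCAPED ESCAPED ESCAPED ESCAPED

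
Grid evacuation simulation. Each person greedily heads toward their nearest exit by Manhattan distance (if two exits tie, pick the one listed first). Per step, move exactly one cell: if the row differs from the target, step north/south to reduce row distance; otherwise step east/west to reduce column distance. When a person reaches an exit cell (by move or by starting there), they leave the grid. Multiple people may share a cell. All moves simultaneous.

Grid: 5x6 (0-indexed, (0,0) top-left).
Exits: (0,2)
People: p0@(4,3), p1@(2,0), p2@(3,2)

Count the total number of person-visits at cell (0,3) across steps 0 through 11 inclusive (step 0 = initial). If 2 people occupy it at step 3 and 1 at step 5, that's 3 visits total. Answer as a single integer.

Answer: 1

Derivation:
Step 0: p0@(4,3) p1@(2,0) p2@(3,2) -> at (0,3): 0 [-], cum=0
Step 1: p0@(3,3) p1@(1,0) p2@(2,2) -> at (0,3): 0 [-], cum=0
Step 2: p0@(2,3) p1@(0,0) p2@(1,2) -> at (0,3): 0 [-], cum=0
Step 3: p0@(1,3) p1@(0,1) p2@ESC -> at (0,3): 0 [-], cum=0
Step 4: p0@(0,3) p1@ESC p2@ESC -> at (0,3): 1 [p0], cum=1
Step 5: p0@ESC p1@ESC p2@ESC -> at (0,3): 0 [-], cum=1
Total visits = 1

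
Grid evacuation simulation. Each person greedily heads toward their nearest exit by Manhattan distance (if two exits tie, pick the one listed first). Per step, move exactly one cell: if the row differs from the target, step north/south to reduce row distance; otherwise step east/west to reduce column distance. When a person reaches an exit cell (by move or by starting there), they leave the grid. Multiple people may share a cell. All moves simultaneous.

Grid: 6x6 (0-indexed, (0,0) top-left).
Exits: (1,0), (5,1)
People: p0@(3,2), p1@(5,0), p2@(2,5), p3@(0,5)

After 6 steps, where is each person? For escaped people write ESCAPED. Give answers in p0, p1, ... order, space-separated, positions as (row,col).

Step 1: p0:(3,2)->(4,2) | p1:(5,0)->(5,1)->EXIT | p2:(2,5)->(1,5) | p3:(0,5)->(1,5)
Step 2: p0:(4,2)->(5,2) | p1:escaped | p2:(1,5)->(1,4) | p3:(1,5)->(1,4)
Step 3: p0:(5,2)->(5,1)->EXIT | p1:escaped | p2:(1,4)->(1,3) | p3:(1,4)->(1,3)
Step 4: p0:escaped | p1:escaped | p2:(1,3)->(1,2) | p3:(1,3)->(1,2)
Step 5: p0:escaped | p1:escaped | p2:(1,2)->(1,1) | p3:(1,2)->(1,1)
Step 6: p0:escaped | p1:escaped | p2:(1,1)->(1,0)->EXIT | p3:(1,1)->(1,0)->EXIT

ESCAPED ESCAPED ESCAPED ESCAPED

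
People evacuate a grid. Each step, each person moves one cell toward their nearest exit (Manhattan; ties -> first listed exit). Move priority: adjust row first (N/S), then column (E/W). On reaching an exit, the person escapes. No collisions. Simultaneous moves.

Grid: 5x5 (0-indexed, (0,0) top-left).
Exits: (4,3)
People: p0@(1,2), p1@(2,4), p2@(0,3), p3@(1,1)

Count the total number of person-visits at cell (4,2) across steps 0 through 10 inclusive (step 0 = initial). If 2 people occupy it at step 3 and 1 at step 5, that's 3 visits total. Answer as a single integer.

Answer: 2

Derivation:
Step 0: p0@(1,2) p1@(2,4) p2@(0,3) p3@(1,1) -> at (4,2): 0 [-], cum=0
Step 1: p0@(2,2) p1@(3,4) p2@(1,3) p3@(2,1) -> at (4,2): 0 [-], cum=0
Step 2: p0@(3,2) p1@(4,4) p2@(2,3) p3@(3,1) -> at (4,2): 0 [-], cum=0
Step 3: p0@(4,2) p1@ESC p2@(3,3) p3@(4,1) -> at (4,2): 1 [p0], cum=1
Step 4: p0@ESC p1@ESC p2@ESC p3@(4,2) -> at (4,2): 1 [p3], cum=2
Step 5: p0@ESC p1@ESC p2@ESC p3@ESC -> at (4,2): 0 [-], cum=2
Total visits = 2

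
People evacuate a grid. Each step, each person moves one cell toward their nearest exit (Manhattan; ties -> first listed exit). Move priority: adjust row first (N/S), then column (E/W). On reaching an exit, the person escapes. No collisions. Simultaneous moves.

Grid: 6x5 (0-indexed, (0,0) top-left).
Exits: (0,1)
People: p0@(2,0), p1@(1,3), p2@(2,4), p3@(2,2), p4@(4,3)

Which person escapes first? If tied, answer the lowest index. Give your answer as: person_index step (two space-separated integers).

Answer: 0 3

Derivation:
Step 1: p0:(2,0)->(1,0) | p1:(1,3)->(0,3) | p2:(2,4)->(1,4) | p3:(2,2)->(1,2) | p4:(4,3)->(3,3)
Step 2: p0:(1,0)->(0,0) | p1:(0,3)->(0,2) | p2:(1,4)->(0,4) | p3:(1,2)->(0,2) | p4:(3,3)->(2,3)
Step 3: p0:(0,0)->(0,1)->EXIT | p1:(0,2)->(0,1)->EXIT | p2:(0,4)->(0,3) | p3:(0,2)->(0,1)->EXIT | p4:(2,3)->(1,3)
Step 4: p0:escaped | p1:escaped | p2:(0,3)->(0,2) | p3:escaped | p4:(1,3)->(0,3)
Step 5: p0:escaped | p1:escaped | p2:(0,2)->(0,1)->EXIT | p3:escaped | p4:(0,3)->(0,2)
Step 6: p0:escaped | p1:escaped | p2:escaped | p3:escaped | p4:(0,2)->(0,1)->EXIT
Exit steps: [3, 3, 5, 3, 6]
First to escape: p0 at step 3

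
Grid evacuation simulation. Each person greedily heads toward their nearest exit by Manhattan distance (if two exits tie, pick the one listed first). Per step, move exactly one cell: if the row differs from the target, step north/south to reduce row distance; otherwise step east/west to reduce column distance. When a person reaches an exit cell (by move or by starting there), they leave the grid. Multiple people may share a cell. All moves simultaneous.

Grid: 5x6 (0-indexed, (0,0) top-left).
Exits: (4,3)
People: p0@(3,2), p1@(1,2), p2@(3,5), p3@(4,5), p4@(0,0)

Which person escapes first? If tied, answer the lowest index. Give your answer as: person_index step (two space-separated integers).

Step 1: p0:(3,2)->(4,2) | p1:(1,2)->(2,2) | p2:(3,5)->(4,5) | p3:(4,5)->(4,4) | p4:(0,0)->(1,0)
Step 2: p0:(4,2)->(4,3)->EXIT | p1:(2,2)->(3,2) | p2:(4,5)->(4,4) | p3:(4,4)->(4,3)->EXIT | p4:(1,0)->(2,0)
Step 3: p0:escaped | p1:(3,2)->(4,2) | p2:(4,4)->(4,3)->EXIT | p3:escaped | p4:(2,0)->(3,0)
Step 4: p0:escaped | p1:(4,2)->(4,3)->EXIT | p2:escaped | p3:escaped | p4:(3,0)->(4,0)
Step 5: p0:escaped | p1:escaped | p2:escaped | p3:escaped | p4:(4,0)->(4,1)
Step 6: p0:escaped | p1:escaped | p2:escaped | p3:escaped | p4:(4,1)->(4,2)
Step 7: p0:escaped | p1:escaped | p2:escaped | p3:escaped | p4:(4,2)->(4,3)->EXIT
Exit steps: [2, 4, 3, 2, 7]
First to escape: p0 at step 2

Answer: 0 2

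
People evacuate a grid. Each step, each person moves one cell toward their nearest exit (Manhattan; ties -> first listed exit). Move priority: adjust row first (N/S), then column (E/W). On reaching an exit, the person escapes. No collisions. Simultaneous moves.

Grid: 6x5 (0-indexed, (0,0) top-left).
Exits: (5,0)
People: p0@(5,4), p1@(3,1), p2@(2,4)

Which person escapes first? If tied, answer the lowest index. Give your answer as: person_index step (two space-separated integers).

Step 1: p0:(5,4)->(5,3) | p1:(3,1)->(4,1) | p2:(2,4)->(3,4)
Step 2: p0:(5,3)->(5,2) | p1:(4,1)->(5,1) | p2:(3,4)->(4,4)
Step 3: p0:(5,2)->(5,1) | p1:(5,1)->(5,0)->EXIT | p2:(4,4)->(5,4)
Step 4: p0:(5,1)->(5,0)->EXIT | p1:escaped | p2:(5,4)->(5,3)
Step 5: p0:escaped | p1:escaped | p2:(5,3)->(5,2)
Step 6: p0:escaped | p1:escaped | p2:(5,2)->(5,1)
Step 7: p0:escaped | p1:escaped | p2:(5,1)->(5,0)->EXIT
Exit steps: [4, 3, 7]
First to escape: p1 at step 3

Answer: 1 3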